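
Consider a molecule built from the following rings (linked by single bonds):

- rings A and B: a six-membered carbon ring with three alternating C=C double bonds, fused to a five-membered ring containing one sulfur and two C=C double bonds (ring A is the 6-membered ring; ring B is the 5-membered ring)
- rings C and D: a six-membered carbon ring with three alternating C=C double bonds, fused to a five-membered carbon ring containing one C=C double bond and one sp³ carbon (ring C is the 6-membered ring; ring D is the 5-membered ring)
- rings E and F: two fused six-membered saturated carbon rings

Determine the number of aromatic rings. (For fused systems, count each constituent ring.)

3

Rings A and B form a fused bicyclic system (with one sulfur) with 9 sp² atoms and 10 π electrons from ring double bonds plus a heteroatom lone pair. 10 = 4(2)+2, so the system is aromatic and both rings count as aromatic (benzothiophene).
Ring C is planar and fully conjugated; 3 ring double bonds give 6 π electrons. That satisfies 4n+2 with n=1, so ring C is aromatic (benzene ring).
Ring D has one sp³ carbon, so it is not fully conjugated — not aromatic (cyclopentene ring).
Ring E has only sp³ atoms, so it is not fully conjugated — not aromatic (cyclohexane ring).
Ring F has only sp³ atoms, so it is not fully conjugated — not aromatic (cyclohexane ring).
Aromatic: A, B, C. Total: 3.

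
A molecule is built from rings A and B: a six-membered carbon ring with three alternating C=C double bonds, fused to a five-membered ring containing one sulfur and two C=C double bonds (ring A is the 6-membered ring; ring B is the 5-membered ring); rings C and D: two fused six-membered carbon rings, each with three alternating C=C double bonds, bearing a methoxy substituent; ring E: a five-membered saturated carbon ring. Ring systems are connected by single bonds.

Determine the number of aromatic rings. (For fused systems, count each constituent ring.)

4

Rings A and B form a fused bicyclic system (with one sulfur) with 9 sp² atoms and 10 π electrons from ring double bonds plus a heteroatom lone pair. 10 = 4(2)+2, so the system is aromatic and both rings count as aromatic (benzothiophene).
Rings C and D form a fused bicyclic system with 10 sp² atoms and 10 π electrons from ring double bonds. 10 = 4(2)+2, so the system is aromatic and both rings count as aromatic (naphthalene).
Ring E has only sp³ atoms, so it is not fully conjugated — not aromatic (cyclopentane).
Aromatic: A, B, C, D. Total: 4.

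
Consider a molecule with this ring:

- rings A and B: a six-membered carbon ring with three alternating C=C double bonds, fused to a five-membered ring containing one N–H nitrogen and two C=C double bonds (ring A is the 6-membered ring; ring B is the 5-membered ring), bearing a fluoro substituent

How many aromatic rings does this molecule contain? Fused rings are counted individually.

Rings A and B form a fused bicyclic system (with one N–H) with 9 sp² atoms and 10 π electrons from ring double bonds plus a heteroatom lone pair. 10 = 4(2)+2, so the system is aromatic and both rings count as aromatic (indole).
Aromatic: A, B. Total: 2.

2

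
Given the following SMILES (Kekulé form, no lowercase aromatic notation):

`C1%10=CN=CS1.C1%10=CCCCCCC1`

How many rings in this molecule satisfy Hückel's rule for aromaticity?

1

The SMILES encodes a five-membered ring with a sulfur at position 1 and a nitrogen at position 3 (in a C=N bond), with two double bonds; an eight-membered carbon ring with one C=C double bond.
The 5-membered ring with one sulfur and one =N– is planar and fully conjugated; 2 ring double bonds (4 π electrons) plus a heteroatom lone pair (2) give 6 π electrons. 6 = 4(1)+2, so it is aromatic (thiazole).
The 8-membered ring has six sp³ carbons, so it is not fully conjugated — not aromatic (cyclooctene).
1 of the 2 rings is aromatic. Total: 1.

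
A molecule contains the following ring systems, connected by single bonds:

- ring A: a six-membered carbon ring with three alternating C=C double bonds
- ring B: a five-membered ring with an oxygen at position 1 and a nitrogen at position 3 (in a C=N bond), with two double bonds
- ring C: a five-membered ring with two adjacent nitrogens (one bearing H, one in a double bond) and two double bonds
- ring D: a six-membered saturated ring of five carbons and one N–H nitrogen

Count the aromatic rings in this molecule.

Ring A is fully conjugated (every ring atom contributes a p orbital); 3 ring double bonds give 6 π electrons. 6 = 4(1)+2, so ring A is aromatic (benzene).
Ring B is planar and fully conjugated; 2 ring double bonds (4 π electrons) plus a heteroatom lone pair (2) give 6 π electrons. Since 6 = 4n+2 (n=1), ring B is aromatic (oxazole).
Ring C is fully conjugated (every ring atom contributes a p orbital); 2 ring double bonds (4 π electrons) plus a heteroatom lone pair (2) give 6 π electrons. 6 = 4(1)+2, so ring C is aromatic (pyrazole).
Ring D has only sp³ atoms, so it is not fully conjugated — not aromatic (piperidine).
Aromatic: A, B, C. Total: 3.

3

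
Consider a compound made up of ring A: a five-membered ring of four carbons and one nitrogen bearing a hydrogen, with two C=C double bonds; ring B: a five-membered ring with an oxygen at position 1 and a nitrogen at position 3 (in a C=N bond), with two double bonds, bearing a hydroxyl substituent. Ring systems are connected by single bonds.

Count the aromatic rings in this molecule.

2

Ring A has a continuous p-orbital overlap around the ring; 2 ring double bonds (4 π electrons) plus a heteroatom lone pair (2) give 6 π electrons. 6 = 4(1)+2, so ring A is aromatic (pyrrole).
Ring B has a continuous p-orbital overlap around the ring; 2 ring double bonds (4 π electrons) plus a heteroatom lone pair (2) give 6 π electrons. Since 6 = 4n+2 (n=1), ring B is aromatic (oxazole).
Aromatic: A, B. Total: 2.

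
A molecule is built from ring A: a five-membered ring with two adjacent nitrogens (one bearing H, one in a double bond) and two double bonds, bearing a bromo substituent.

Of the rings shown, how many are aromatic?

Ring A is planar and fully conjugated; 2 ring double bonds (4 π electrons) plus a heteroatom lone pair (2) give 6 π electrons. That satisfies 4n+2 with n=1, so ring A is aromatic (pyrazole).

1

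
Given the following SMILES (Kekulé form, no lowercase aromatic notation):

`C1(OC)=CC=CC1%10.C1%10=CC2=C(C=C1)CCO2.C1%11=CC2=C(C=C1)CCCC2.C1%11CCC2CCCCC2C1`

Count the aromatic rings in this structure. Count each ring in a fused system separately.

2

The SMILES encodes a five-membered carbon ring with two conjugated C=C double bonds and one sp³ carbon; a six-membered carbon ring with three alternating C=C double bonds, fused to a five-membered ring containing one oxygen and two sp³ carbons; a six-membered carbon ring with three alternating C=C double bonds, fused to a saturated six-membered carbon ring; two fused six-membered saturated carbon rings.
The 5-membered ring has one sp³ carbon, so it is not fully conjugated — not aromatic (cyclopentadiene).
The 6-membered ring is planar and fully conjugated; 3 ring double bonds give 6 π electrons. Since 6 = 4n+2 (n=1), it is aromatic (benzene ring).
The 5-membered ring with one oxygen has two sp³ carbons, so it is not fully conjugated — not aromatic (oxolane ring).
The second 6-membered ring is fully conjugated (every ring atom contributes a p orbital); 3 ring double bonds give 6 π electrons. That satisfies 4n+2 with n=1, so it is aromatic (benzene ring).
The third 6-membered ring has four sp³ carbons, so it is not fully conjugated — not aromatic (cyclohexane ring).
The fourth 6-membered ring has only sp³ atoms, so it is not fully conjugated — not aromatic (cyclohexane ring).
The fifth 6-membered ring has only sp³ atoms, so it is not fully conjugated — not aromatic (cyclohexane ring).
2 of the 7 rings are aromatic. Total: 2.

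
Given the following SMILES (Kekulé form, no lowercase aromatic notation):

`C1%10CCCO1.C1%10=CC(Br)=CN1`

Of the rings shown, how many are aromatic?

The SMILES encodes a five-membered saturated ring of four carbons and one oxygen; a five-membered ring of four carbons and one nitrogen bearing a hydrogen, with two C=C double bonds.
The 5-membered ring with one oxygen has only sp³ atoms, so it is not fully conjugated — not aromatic (tetrahydrofuran).
The 5-membered ring with one N–H is planar and fully conjugated; 2 ring double bonds (4 π electrons) plus a heteroatom lone pair (2) give 6 π electrons. That satisfies 4n+2 with n=1, so it is aromatic (pyrrole).
1 of the 2 rings is aromatic. Total: 1.

1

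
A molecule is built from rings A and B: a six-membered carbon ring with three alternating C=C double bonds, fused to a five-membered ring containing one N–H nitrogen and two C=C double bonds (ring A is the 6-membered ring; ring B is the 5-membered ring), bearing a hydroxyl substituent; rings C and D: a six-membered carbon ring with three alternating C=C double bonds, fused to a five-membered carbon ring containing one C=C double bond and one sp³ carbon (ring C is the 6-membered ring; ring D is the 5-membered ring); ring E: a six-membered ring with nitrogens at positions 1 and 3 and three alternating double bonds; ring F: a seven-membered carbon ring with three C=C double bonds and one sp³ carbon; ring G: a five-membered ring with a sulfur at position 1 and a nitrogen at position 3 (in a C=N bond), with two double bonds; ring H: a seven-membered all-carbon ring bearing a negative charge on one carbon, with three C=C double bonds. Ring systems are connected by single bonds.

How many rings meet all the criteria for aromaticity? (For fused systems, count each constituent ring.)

Rings A and B form a fused bicyclic system (with one N–H) with 9 sp² atoms and 10 π electrons from ring double bonds plus a heteroatom lone pair. 10 = 4(2)+2, so the system is aromatic and both rings count as aromatic (indole).
Ring C has a continuous p-orbital overlap around the ring; 3 ring double bonds give 6 π electrons. Since 6 = 4n+2 (n=1), ring C is aromatic (benzene ring).
Ring D has one sp³ carbon, so it is not fully conjugated — not aromatic (cyclopentene ring).
Ring E is planar and fully conjugated; 3 ring double bonds give 6 π electrons. 6 = 4(1)+2, so ring E is aromatic (pyrimidine).
Ring F has one sp³ carbon, so it is not fully conjugated — not aromatic (cycloheptatriene).
Ring G is planar and fully conjugated; 2 ring double bonds (4 π electrons) plus a heteroatom lone pair (2) give 6 π electrons. That satisfies 4n+2 with n=1, so ring G is aromatic (thiazole).
Ring H has only sp² ring atoms; a planar conformation would have a fully conjugated π system of 8 electrons. But 8 = 4(2), which is 4n not 4n+2, so ring H is not aromatic (cycloheptatrienyl anion).
Aromatic: A, B, C, E, G. Total: 5.

5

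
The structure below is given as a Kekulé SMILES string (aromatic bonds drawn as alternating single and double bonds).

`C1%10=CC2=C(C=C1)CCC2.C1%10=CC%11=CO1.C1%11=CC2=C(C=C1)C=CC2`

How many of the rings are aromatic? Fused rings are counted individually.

The SMILES encodes a six-membered carbon ring with three alternating C=C double bonds, fused to a saturated five-membered carbon ring; a five-membered ring of four carbons and one oxygen, with two C=C double bonds; a six-membered carbon ring with three alternating C=C double bonds, fused to a five-membered carbon ring containing one C=C double bond and one sp³ carbon.
The 6-membered ring is planar and fully conjugated; 3 ring double bonds give 6 π electrons. Since 6 = 4n+2 (n=1), it is aromatic (benzene ring).
The 5-membered ring has three sp³ carbons, so it is not fully conjugated — not aromatic (cyclopentane ring).
The 5-membered ring with one oxygen is planar and fully conjugated; 2 ring double bonds (4 π electrons) plus a heteroatom lone pair (2) give 6 π electrons. 6 = 4(1)+2, so it is aromatic (furan).
The second 6-membered ring has a continuous p-orbital overlap around the ring; 3 ring double bonds give 6 π electrons. Since 6 = 4n+2 (n=1), it is aromatic (benzene ring).
The second 5-membered ring has one sp³ carbon, so it is not fully conjugated — not aromatic (cyclopentene ring).
3 of the 5 rings are aromatic. Total: 3.

3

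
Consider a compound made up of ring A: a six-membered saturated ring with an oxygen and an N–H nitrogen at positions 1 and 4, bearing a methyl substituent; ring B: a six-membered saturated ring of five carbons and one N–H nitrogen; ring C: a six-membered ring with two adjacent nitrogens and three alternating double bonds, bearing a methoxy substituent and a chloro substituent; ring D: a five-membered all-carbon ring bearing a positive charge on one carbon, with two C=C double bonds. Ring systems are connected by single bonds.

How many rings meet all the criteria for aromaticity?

1

Ring A has only sp³ atoms, so it is not fully conjugated — not aromatic (morpholine).
Ring B has only sp³ atoms, so it is not fully conjugated — not aromatic (piperidine).
Ring C is fully conjugated (every ring atom contributes a p orbital); 3 ring double bonds give 6 π electrons. 6 = 4(1)+2, so ring C is aromatic (pyridazine).
Ring D has only sp² ring atoms; a planar conformation would have a fully conjugated π system of 4 electrons. But 4 = 4(1), which is 4n not 4n+2, so ring D is not aromatic (cyclopentadienyl cation).
Aromatic: C. Total: 1.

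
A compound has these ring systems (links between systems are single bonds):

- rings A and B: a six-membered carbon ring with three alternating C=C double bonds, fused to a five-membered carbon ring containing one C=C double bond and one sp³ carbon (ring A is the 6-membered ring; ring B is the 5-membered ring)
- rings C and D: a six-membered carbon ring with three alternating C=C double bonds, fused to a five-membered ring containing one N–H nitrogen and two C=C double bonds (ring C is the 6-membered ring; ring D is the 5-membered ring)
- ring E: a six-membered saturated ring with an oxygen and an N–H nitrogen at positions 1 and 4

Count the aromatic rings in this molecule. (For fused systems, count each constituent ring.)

3

Ring A has a continuous p-orbital overlap around the ring; 3 ring double bonds give 6 π electrons. Since 6 = 4n+2 (n=1), ring A is aromatic (benzene ring).
Ring B has one sp³ carbon, so it is not fully conjugated — not aromatic (cyclopentene ring).
Rings C and D form a fused bicyclic system (with one N–H) with 9 sp² atoms and 10 π electrons from ring double bonds plus a heteroatom lone pair. 10 = 4(2)+2, so the system is aromatic and both rings count as aromatic (indole).
Ring E has only sp³ atoms, so it is not fully conjugated — not aromatic (morpholine).
Aromatic: A, C, D. Total: 3.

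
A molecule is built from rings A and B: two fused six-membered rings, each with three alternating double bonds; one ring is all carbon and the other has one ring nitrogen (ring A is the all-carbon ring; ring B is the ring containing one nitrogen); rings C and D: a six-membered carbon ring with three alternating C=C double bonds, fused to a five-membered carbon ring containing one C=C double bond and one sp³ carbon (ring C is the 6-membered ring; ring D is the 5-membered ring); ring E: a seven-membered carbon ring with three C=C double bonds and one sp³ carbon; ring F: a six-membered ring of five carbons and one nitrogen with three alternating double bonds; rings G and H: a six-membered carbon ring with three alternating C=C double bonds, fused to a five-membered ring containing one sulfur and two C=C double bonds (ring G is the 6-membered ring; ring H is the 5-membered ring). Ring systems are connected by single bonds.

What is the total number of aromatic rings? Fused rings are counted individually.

6

Rings A and B form a fused bicyclic system (with one nitrogen) with 10 sp² atoms and 10 π electrons from ring double bonds. 10 = 4(2)+2, so the system is aromatic and both rings count as aromatic (quinoline).
Ring C is planar and fully conjugated; 3 ring double bonds give 6 π electrons. Since 6 = 4n+2 (n=1), ring C is aromatic (benzene ring).
Ring D has one sp³ carbon, so it is not fully conjugated — not aromatic (cyclopentene ring).
Ring E has one sp³ carbon, so it is not fully conjugated — not aromatic (cycloheptatriene).
Ring F is fully conjugated (every ring atom contributes a p orbital); 3 ring double bonds give 6 π electrons. Since 6 = 4n+2 (n=1), ring F is aromatic (pyridine).
Rings G and H form a fused bicyclic system (with one sulfur) with 9 sp² atoms and 10 π electrons from ring double bonds plus a heteroatom lone pair. 10 = 4(2)+2, so the system is aromatic and both rings count as aromatic (benzothiophene).
Aromatic: A, B, C, F, G, H. Total: 6.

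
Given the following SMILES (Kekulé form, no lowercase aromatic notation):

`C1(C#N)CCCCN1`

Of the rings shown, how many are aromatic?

The SMILES encodes a six-membered saturated ring of five carbons and one N–H nitrogen.
The 6-membered ring with one N–H has only sp³ atoms, so it is not fully conjugated — not aromatic (piperidine).

0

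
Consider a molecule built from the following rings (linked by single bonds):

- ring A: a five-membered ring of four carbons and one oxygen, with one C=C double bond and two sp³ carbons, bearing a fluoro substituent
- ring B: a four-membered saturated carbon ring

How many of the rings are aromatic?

Ring A has two sp³ carbons, so it is not fully conjugated — not aromatic (2,3-dihydrofuran).
Ring B has only sp³ atoms, so it is not fully conjugated — not aromatic (cyclobutane).
No ring is aromatic. Total: 0.

0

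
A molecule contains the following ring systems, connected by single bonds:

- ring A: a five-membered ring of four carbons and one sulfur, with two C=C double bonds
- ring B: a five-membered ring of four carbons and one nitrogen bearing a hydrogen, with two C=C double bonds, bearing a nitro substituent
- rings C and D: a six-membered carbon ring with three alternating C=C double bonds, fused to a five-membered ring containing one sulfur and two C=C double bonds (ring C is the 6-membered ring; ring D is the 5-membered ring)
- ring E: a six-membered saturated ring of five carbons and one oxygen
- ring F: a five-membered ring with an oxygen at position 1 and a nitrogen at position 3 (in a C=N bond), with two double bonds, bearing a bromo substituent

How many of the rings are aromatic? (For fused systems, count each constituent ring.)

Ring A is planar and fully conjugated; 2 ring double bonds (4 π electrons) plus a heteroatom lone pair (2) give 6 π electrons. 6 = 4(1)+2, so ring A is aromatic (thiophene).
Ring B is planar and fully conjugated; 2 ring double bonds (4 π electrons) plus a heteroatom lone pair (2) give 6 π electrons. That satisfies 4n+2 with n=1, so ring B is aromatic (pyrrole).
Rings C and D form a fused bicyclic system (with one sulfur) with 9 sp² atoms and 10 π electrons from ring double bonds plus a heteroatom lone pair. 10 = 4(2)+2, so the system is aromatic and both rings count as aromatic (benzothiophene).
Ring E has only sp³ atoms, so it is not fully conjugated — not aromatic (tetrahydropyran).
Ring F has a continuous p-orbital overlap around the ring; 2 ring double bonds (4 π electrons) plus a heteroatom lone pair (2) give 6 π electrons. Since 6 = 4n+2 (n=1), ring F is aromatic (oxazole).
Aromatic: A, B, C, D, F. Total: 5.

5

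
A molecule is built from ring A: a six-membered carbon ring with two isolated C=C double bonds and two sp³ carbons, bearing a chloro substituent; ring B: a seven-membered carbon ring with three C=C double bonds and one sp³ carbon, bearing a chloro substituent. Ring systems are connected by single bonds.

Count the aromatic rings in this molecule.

0

Ring A has two sp³ carbons, so it is not fully conjugated — not aromatic (1,4-cyclohexadiene).
Ring B has one sp³ carbon, so it is not fully conjugated — not aromatic (cycloheptatriene).
No ring is aromatic. Total: 0.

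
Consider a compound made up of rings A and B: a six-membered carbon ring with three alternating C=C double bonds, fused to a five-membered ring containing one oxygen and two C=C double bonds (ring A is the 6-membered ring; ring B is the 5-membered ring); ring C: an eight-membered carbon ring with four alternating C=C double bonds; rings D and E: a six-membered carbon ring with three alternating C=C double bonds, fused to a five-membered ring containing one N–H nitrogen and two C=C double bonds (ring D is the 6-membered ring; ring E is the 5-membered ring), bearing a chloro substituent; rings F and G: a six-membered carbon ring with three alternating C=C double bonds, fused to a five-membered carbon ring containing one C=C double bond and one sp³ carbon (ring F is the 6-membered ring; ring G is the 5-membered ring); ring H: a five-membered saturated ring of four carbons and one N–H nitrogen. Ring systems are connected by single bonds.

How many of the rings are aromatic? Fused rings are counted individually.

5

Rings A and B form a fused bicyclic system (with one oxygen) with 9 sp² atoms and 10 π electrons from ring double bonds plus a heteroatom lone pair. 10 = 4(2)+2, so the system is aromatic and both rings count as aromatic (benzofuran).
Ring C has only sp² ring atoms; a planar conformation would have a fully conjugated π system of 8 electrons. But 8 = 4(2), which is 4n not 4n+2, so ring C is not aromatic (cyclooctatetraene) — cyclooctatetraene distorts into a non-planar tub to avoid antiaromaticity.
Rings D and E form a fused bicyclic system (with one N–H) with 9 sp² atoms and 10 π electrons from ring double bonds plus a heteroatom lone pair. 10 = 4(2)+2, so the system is aromatic and both rings count as aromatic (indole).
Ring F is fully conjugated (every ring atom contributes a p orbital); 3 ring double bonds give 6 π electrons. Since 6 = 4n+2 (n=1), ring F is aromatic (benzene ring).
Ring G has one sp³ carbon, so it is not fully conjugated — not aromatic (cyclopentene ring).
Ring H has only sp³ atoms, so it is not fully conjugated — not aromatic (pyrrolidine).
Aromatic: A, B, D, E, F. Total: 5.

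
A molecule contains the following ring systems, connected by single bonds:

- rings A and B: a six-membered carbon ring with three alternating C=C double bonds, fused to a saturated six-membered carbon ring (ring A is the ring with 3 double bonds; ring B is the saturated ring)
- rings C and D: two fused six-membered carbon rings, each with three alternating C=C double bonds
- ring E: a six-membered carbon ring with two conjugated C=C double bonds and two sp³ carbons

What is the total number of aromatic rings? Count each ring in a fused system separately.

3

Ring A is planar and fully conjugated; 3 ring double bonds give 6 π electrons. 6 = 4(1)+2, so ring A is aromatic (benzene ring).
Ring B has four sp³ carbons, so it is not fully conjugated — not aromatic (cyclohexane ring).
Rings C and D form a fused bicyclic system with 10 sp² atoms and 10 π electrons from ring double bonds. 10 = 4(2)+2, so the system is aromatic and both rings count as aromatic (naphthalene).
Ring E has two sp³ carbons, so it is not fully conjugated — not aromatic (1,3-cyclohexadiene).
Aromatic: A, C, D. Total: 3.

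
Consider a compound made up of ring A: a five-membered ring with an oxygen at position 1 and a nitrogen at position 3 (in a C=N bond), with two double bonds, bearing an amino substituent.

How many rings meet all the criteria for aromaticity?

1

Ring A is planar and fully conjugated; 2 ring double bonds (4 π electrons) plus a heteroatom lone pair (2) give 6 π electrons. That satisfies 4n+2 with n=1, so ring A is aromatic (oxazole).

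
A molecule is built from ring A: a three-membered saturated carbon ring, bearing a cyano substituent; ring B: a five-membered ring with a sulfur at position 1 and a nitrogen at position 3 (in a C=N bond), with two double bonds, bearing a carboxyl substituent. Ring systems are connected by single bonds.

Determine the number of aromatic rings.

1

Ring A has only sp³ atoms, so it is not fully conjugated — not aromatic (cyclopropane).
Ring B is planar and fully conjugated; 2 ring double bonds (4 π electrons) plus a heteroatom lone pair (2) give 6 π electrons. That satisfies 4n+2 with n=1, so ring B is aromatic (thiazole).
Aromatic: B. Total: 1.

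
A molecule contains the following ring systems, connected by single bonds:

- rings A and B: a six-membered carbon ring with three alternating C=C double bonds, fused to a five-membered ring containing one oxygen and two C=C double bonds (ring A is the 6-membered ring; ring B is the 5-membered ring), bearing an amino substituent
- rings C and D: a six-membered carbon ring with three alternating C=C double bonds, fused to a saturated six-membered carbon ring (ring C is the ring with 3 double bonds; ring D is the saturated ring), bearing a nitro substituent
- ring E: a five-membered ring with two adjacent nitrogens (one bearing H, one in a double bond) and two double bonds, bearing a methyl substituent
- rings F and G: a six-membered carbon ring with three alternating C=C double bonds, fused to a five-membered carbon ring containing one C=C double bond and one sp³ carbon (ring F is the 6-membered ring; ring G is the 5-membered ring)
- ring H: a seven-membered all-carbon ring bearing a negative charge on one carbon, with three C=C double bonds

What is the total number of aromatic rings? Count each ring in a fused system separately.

5

Rings A and B form a fused bicyclic system (with one oxygen) with 9 sp² atoms and 10 π electrons from ring double bonds plus a heteroatom lone pair. 10 = 4(2)+2, so the system is aromatic and both rings count as aromatic (benzofuran).
Ring C has a continuous p-orbital overlap around the ring; 3 ring double bonds give 6 π electrons. 6 = 4(1)+2, so ring C is aromatic (benzene ring).
Ring D has four sp³ carbons, so it is not fully conjugated — not aromatic (cyclohexane ring).
Ring E is fully conjugated (every ring atom contributes a p orbital); 2 ring double bonds (4 π electrons) plus a heteroatom lone pair (2) give 6 π electrons. Since 6 = 4n+2 (n=1), ring E is aromatic (pyrazole).
Ring F is planar and fully conjugated; 3 ring double bonds give 6 π electrons. 6 = 4(1)+2, so ring F is aromatic (benzene ring).
Ring G has one sp³ carbon, so it is not fully conjugated — not aromatic (cyclopentene ring).
Ring H has only sp² ring atoms; a planar conformation would have a fully conjugated π system of 8 electrons. But 8 = 4(2), which is 4n not 4n+2, so ring H is not aromatic (cycloheptatrienyl anion).
Aromatic: A, B, C, E, F. Total: 5.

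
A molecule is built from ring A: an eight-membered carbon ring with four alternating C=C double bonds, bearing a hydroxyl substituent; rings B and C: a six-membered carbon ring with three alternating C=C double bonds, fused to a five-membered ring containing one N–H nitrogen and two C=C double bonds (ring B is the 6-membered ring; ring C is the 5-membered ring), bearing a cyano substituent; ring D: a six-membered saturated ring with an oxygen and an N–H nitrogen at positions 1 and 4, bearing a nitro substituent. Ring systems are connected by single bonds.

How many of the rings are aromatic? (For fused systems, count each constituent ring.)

2

Ring A has only sp² ring atoms; a planar conformation would have a fully conjugated π system of 8 electrons. But 8 = 4(2), which is 4n not 4n+2, so ring A is not aromatic (cyclooctatetraene) — cyclooctatetraene distorts into a non-planar tub to avoid antiaromaticity.
Rings B and C form a fused bicyclic system (with one N–H) with 9 sp² atoms and 10 π electrons from ring double bonds plus a heteroatom lone pair. 10 = 4(2)+2, so the system is aromatic and both rings count as aromatic (indole).
Ring D has only sp³ atoms, so it is not fully conjugated — not aromatic (morpholine).
Aromatic: B, C. Total: 2.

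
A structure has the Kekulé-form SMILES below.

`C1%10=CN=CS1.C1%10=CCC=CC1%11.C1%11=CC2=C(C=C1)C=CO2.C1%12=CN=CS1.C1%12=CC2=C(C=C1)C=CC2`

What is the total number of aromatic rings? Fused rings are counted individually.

5

The SMILES encodes a five-membered ring with a sulfur at position 1 and a nitrogen at position 3 (in a C=N bond), with two double bonds; a six-membered carbon ring with two isolated C=C double bonds and two sp³ carbons; a six-membered carbon ring with three alternating C=C double bonds, fused to a five-membered ring containing one oxygen and two C=C double bonds; a five-membered ring with a sulfur at position 1 and a nitrogen at position 3 (in a C=N bond), with two double bonds; a six-membered carbon ring with three alternating C=C double bonds, fused to a five-membered carbon ring containing one C=C double bond and one sp³ carbon.
The 5-membered ring with one sulfur and one =N– is planar and fully conjugated; 2 ring double bonds (4 π electrons) plus a heteroatom lone pair (2) give 6 π electrons. 6 = 4(1)+2, so it is aromatic (thiazole).
The 6-membered ring has two sp³ carbons, so it is not fully conjugated — not aromatic (1,4-cyclohexadiene).
The fused 6/5-membered bicyclic (with one oxygen) is a single π system with 9 sp² atoms and 10 π electrons from ring double bonds plus a heteroatom lone pair. 10 = 4(2)+2, so the system is aromatic and both rings count as aromatic (benzofuran).
The second 5-membered ring with one sulfur and one =N– has a continuous p-orbital overlap around the ring; 2 ring double bonds (4 π electrons) plus a heteroatom lone pair (2) give 6 π electrons. That satisfies 4n+2 with n=1, so it is aromatic (thiazole).
The second 6-membered ring has a continuous p-orbital overlap around the ring; 3 ring double bonds give 6 π electrons. 6 = 4(1)+2, so it is aromatic (benzene ring).
The 5-membered ring has one sp³ carbon, so it is not fully conjugated — not aromatic (cyclopentene ring).
5 of the 7 rings are aromatic. Total: 5.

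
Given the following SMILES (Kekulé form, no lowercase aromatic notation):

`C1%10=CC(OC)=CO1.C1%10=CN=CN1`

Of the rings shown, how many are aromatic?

The SMILES encodes a five-membered ring of four carbons and one oxygen, with two C=C double bonds; a five-membered ring with nitrogens at positions 1 and 3 (one bearing H, one in a C=N bond) and two double bonds.
The 5-membered ring with one oxygen is planar and fully conjugated; 2 ring double bonds (4 π electrons) plus a heteroatom lone pair (2) give 6 π electrons. Since 6 = 4n+2 (n=1), it is aromatic (furan).
The 5-membered ring with two nitrogens (one N–H, one =N–) is fully conjugated (every ring atom contributes a p orbital); 2 ring double bonds (4 π electrons) plus a heteroatom lone pair (2) give 6 π electrons. Since 6 = 4n+2 (n=1), it is aromatic (imidazole).
2 of the 2 rings are aromatic. Total: 2.

2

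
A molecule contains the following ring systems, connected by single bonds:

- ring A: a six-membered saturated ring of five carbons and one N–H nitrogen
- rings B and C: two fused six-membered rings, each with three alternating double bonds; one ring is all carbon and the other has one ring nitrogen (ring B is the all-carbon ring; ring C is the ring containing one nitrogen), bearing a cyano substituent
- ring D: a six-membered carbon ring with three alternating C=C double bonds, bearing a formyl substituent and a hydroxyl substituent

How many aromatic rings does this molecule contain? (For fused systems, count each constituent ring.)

Ring A has only sp³ atoms, so it is not fully conjugated — not aromatic (piperidine).
Rings B and C form a fused bicyclic system (with one nitrogen) with 10 sp² atoms and 10 π electrons from ring double bonds. 10 = 4(2)+2, so the system is aromatic and both rings count as aromatic (quinoline).
Ring D is fully conjugated (every ring atom contributes a p orbital); 3 ring double bonds give 6 π electrons. 6 = 4(1)+2, so ring D is aromatic (benzene).
Aromatic: B, C, D. Total: 3.

3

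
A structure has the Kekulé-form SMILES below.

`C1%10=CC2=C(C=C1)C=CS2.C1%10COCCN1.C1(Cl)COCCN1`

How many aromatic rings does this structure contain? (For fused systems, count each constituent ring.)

2

The SMILES encodes a six-membered carbon ring with three alternating C=C double bonds, fused to a five-membered ring containing one sulfur and two C=C double bonds; a six-membered saturated ring with an oxygen and an N–H nitrogen at positions 1 and 4; a six-membered saturated ring with an oxygen and an N–H nitrogen at positions 1 and 4.
The fused 6/5-membered bicyclic (with one sulfur) is a single π system with 9 sp² atoms and 10 π electrons from ring double bonds plus a heteroatom lone pair. 10 = 4(2)+2, so the system is aromatic and both rings count as aromatic (benzothiophene).
The 6-membered ring with one oxygen and one N–H (1,4) has only sp³ atoms, so it is not fully conjugated — not aromatic (morpholine).
The second 6-membered ring with one oxygen and one N–H (1,4) has only sp³ atoms, so it is not fully conjugated — not aromatic (morpholine).
2 of the 4 rings are aromatic. Total: 2.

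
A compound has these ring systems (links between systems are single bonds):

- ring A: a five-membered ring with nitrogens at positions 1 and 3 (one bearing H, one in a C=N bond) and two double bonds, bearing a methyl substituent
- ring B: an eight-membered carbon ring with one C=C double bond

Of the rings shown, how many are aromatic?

Ring A is fully conjugated (every ring atom contributes a p orbital); 2 ring double bonds (4 π electrons) plus a heteroatom lone pair (2) give 6 π electrons. Since 6 = 4n+2 (n=1), ring A is aromatic (imidazole).
Ring B has six sp³ carbons, so it is not fully conjugated — not aromatic (cyclooctene).
Aromatic: A. Total: 1.

1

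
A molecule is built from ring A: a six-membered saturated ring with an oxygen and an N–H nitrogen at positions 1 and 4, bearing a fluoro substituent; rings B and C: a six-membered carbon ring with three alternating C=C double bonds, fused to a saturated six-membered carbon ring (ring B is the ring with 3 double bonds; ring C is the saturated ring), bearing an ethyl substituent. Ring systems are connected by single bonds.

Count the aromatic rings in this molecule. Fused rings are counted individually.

Ring A has only sp³ atoms, so it is not fully conjugated — not aromatic (morpholine).
Ring B is planar and fully conjugated; 3 ring double bonds give 6 π electrons. Since 6 = 4n+2 (n=1), ring B is aromatic (benzene ring).
Ring C has four sp³ carbons, so it is not fully conjugated — not aromatic (cyclohexane ring).
Aromatic: B. Total: 1.

1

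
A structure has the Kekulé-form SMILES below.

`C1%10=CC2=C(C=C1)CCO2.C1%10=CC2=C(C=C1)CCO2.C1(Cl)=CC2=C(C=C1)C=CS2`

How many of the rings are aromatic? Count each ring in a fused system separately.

4

The SMILES encodes a six-membered carbon ring with three alternating C=C double bonds, fused to a five-membered ring containing one oxygen and two sp³ carbons; a six-membered carbon ring with three alternating C=C double bonds, fused to a five-membered ring containing one oxygen and two sp³ carbons; a six-membered carbon ring with three alternating C=C double bonds, fused to a five-membered ring containing one sulfur and two C=C double bonds.
The 6-membered ring has a continuous p-orbital overlap around the ring; 3 ring double bonds give 6 π electrons. That satisfies 4n+2 with n=1, so it is aromatic (benzene ring).
The 5-membered ring with one oxygen has two sp³ carbons, so it is not fully conjugated — not aromatic (oxolane ring).
The second 6-membered ring is fully conjugated (every ring atom contributes a p orbital); 3 ring double bonds give 6 π electrons. That satisfies 4n+2 with n=1, so it is aromatic (benzene ring).
The second 5-membered ring with one oxygen has two sp³ carbons, so it is not fully conjugated — not aromatic (oxolane ring).
The fused 6/5-membered bicyclic (with one sulfur) is a single π system with 9 sp² atoms and 10 π electrons from ring double bonds plus a heteroatom lone pair. 10 = 4(2)+2, so the system is aromatic and both rings count as aromatic (benzothiophene).
4 of the 6 rings are aromatic. Total: 4.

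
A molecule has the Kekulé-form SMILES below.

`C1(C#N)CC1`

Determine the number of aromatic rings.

The SMILES encodes a three-membered saturated carbon ring.
The 3-membered ring has only sp³ atoms, so it is not fully conjugated — not aromatic (cyclopropane).

0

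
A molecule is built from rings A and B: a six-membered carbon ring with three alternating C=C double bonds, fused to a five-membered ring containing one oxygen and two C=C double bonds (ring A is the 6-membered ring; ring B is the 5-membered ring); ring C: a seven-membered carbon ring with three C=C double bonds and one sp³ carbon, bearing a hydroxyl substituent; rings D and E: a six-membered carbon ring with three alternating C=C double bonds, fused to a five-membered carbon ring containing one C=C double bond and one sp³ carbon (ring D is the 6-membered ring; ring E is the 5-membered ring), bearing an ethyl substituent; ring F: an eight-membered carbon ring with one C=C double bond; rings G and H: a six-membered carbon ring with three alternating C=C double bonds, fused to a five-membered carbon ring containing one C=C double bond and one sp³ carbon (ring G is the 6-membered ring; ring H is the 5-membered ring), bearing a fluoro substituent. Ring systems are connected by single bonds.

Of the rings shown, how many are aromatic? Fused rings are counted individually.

Rings A and B form a fused bicyclic system (with one oxygen) with 9 sp² atoms and 10 π electrons from ring double bonds plus a heteroatom lone pair. 10 = 4(2)+2, so the system is aromatic and both rings count as aromatic (benzofuran).
Ring C has one sp³ carbon, so it is not fully conjugated — not aromatic (cycloheptatriene).
Ring D is fully conjugated (every ring atom contributes a p orbital); 3 ring double bonds give 6 π electrons. 6 = 4(1)+2, so ring D is aromatic (benzene ring).
Ring E has one sp³ carbon, so it is not fully conjugated — not aromatic (cyclopentene ring).
Ring F has six sp³ carbons, so it is not fully conjugated — not aromatic (cyclooctene).
Ring G is fully conjugated (every ring atom contributes a p orbital); 3 ring double bonds give 6 π electrons. That satisfies 4n+2 with n=1, so ring G is aromatic (benzene ring).
Ring H has one sp³ carbon, so it is not fully conjugated — not aromatic (cyclopentene ring).
Aromatic: A, B, D, G. Total: 4.

4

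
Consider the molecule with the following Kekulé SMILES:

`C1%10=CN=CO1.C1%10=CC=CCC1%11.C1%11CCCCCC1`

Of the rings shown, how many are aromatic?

The SMILES encodes a five-membered ring with an oxygen at position 1 and a nitrogen at position 3 (in a C=N bond), with two double bonds; a six-membered carbon ring with two conjugated C=C double bonds and two sp³ carbons; a seven-membered saturated carbon ring.
The 5-membered ring with one oxygen and one =N– is fully conjugated (every ring atom contributes a p orbital); 2 ring double bonds (4 π electrons) plus a heteroatom lone pair (2) give 6 π electrons. 6 = 4(1)+2, so it is aromatic (oxazole).
The 6-membered ring has two sp³ carbons, so it is not fully conjugated — not aromatic (1,3-cyclohexadiene).
The 7-membered ring has only sp³ atoms, so it is not fully conjugated — not aromatic (cycloheptane).
1 of the 3 rings is aromatic. Total: 1.

1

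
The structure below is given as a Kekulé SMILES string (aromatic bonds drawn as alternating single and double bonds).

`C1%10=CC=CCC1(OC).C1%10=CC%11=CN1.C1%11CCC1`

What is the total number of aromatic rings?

The SMILES encodes a six-membered carbon ring with two conjugated C=C double bonds and two sp³ carbons; a five-membered ring of four carbons and one nitrogen bearing a hydrogen, with two C=C double bonds; a four-membered saturated carbon ring.
The 6-membered ring has two sp³ carbons, so it is not fully conjugated — not aromatic (1,3-cyclohexadiene).
The 5-membered ring with one N–H is planar and fully conjugated; 2 ring double bonds (4 π electrons) plus a heteroatom lone pair (2) give 6 π electrons. 6 = 4(1)+2, so it is aromatic (pyrrole).
The 4-membered ring has only sp³ atoms, so it is not fully conjugated — not aromatic (cyclobutane).
1 of the 3 rings is aromatic. Total: 1.

1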